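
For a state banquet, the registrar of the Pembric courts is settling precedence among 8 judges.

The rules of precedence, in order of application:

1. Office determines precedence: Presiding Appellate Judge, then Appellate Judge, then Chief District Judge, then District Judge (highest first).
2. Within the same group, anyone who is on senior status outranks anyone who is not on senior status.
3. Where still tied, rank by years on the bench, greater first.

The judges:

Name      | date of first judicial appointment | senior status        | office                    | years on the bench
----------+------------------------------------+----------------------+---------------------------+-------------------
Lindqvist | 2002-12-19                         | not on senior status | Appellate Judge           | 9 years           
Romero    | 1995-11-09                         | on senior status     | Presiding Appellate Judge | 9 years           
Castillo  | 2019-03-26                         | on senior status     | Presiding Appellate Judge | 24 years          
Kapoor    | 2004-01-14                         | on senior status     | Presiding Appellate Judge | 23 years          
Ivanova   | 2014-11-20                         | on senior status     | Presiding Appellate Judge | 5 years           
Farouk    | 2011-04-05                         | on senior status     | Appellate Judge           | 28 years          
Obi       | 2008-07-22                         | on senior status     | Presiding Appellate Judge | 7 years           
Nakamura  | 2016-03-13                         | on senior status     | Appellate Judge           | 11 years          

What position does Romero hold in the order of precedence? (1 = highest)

By office: Castillo, Kapoor, Romero, Obi and Ivanova (Presiding Appellate Judge); then Farouk, Nakamura and Lindqvist (Appellate Judge).
Castillo, Kapoor, Romero, Obi and Ivanova are each on senior status, so the next rule applies.
Among Castillo, Kapoor, Romero, Obi and Ivanova, by years on the bench (higher first): Castillo (24 years) before Kapoor (23 years) before Romero (9 years) before Obi (7 years) before Ivanova (5 years).
Among Farouk, Nakamura and Lindqvist, on senior status before not on senior status: Farouk and Nakamura (on senior status) before Lindqvist (not on senior status).
Among Farouk and Nakamura, by years on the bench (higher first): Farouk (28 years) before Nakamura (11 years).
Order: Castillo, Kapoor, Romero, Obi, Ivanova, Farouk, Nakamura, Lindqvist. So position 3.

3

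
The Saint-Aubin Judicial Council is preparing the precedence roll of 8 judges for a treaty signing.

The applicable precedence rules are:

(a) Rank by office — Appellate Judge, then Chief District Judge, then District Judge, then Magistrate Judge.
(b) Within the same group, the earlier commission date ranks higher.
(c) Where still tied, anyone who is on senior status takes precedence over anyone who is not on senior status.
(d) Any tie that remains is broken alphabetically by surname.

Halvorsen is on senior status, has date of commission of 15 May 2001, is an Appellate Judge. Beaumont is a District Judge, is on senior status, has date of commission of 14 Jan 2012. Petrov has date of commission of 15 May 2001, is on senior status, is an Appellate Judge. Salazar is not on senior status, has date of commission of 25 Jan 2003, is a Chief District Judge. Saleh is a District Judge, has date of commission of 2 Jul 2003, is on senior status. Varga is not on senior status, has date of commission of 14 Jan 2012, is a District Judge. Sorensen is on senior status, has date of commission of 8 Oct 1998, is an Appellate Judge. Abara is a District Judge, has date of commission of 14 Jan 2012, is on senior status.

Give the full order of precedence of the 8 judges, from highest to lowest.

By office: Sorensen, Halvorsen and Petrov (Appellate Judge); then Salazar (Chief District Judge); then Saleh, Abara, Beaumont and Varga (District Judge).
Among Sorensen, Halvorsen and Petrov, by date of commission (earlier first): Sorensen (8 Oct 1998) before Halvorsen and Petrov (15 May 2001).
Halvorsen and Petrov are each on senior status, so the next rule applies.
Among Halvorsen and Petrov, alphabetically by surname: Halvorsen before Petrov.
Among Saleh, Abara, Beaumont and Varga, by date of commission (earlier first): Saleh (2 Jul 2003) before Abara, Beaumont and Varga (14 Jan 2012).
Among Abara, Beaumont and Varga, on senior status before not on senior status: Abara and Beaumont (on senior status) before Varga (not on senior status).
Among Abara and Beaumont, alphabetically by surname: Abara before Beaumont.
Full order: Sorensen, Halvorsen, Petrov, Salazar, Saleh, Abara, Beaumont, Varga.

Sorensen, Halvorsen, Petrov, Salazar, Saleh, Abara, Beaumont, Varga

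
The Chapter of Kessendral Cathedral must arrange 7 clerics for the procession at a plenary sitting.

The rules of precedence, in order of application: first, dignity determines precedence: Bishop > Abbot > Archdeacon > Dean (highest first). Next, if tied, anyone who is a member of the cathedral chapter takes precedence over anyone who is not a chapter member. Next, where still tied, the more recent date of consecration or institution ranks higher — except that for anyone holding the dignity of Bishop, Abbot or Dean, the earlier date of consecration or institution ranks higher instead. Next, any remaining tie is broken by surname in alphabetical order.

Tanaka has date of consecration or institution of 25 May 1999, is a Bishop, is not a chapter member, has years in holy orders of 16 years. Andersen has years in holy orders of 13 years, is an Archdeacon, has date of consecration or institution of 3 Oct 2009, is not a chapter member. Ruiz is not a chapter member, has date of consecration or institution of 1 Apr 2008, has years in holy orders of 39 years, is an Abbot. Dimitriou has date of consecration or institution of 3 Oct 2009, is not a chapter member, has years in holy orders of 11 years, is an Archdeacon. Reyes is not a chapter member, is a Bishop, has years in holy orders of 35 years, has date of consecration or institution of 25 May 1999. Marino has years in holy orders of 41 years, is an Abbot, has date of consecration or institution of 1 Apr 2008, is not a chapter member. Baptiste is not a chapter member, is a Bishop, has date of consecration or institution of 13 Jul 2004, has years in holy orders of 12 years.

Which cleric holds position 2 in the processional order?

Tanaka

By dignity: Reyes, Tanaka and Baptiste (Bishop); then Marino and Ruiz (Abbot); then Andersen and Dimitriou (Archdeacon).
Reyes, Tanaka and Baptiste are each not a chapter member, so the next rule applies.
Among Reyes, Tanaka and Baptiste, by date of consecration or institution (earlier first) (reversed rule for this group): Reyes and Tanaka (25 May 1999) before Baptiste (13 Jul 2004).
Among Reyes and Tanaka, alphabetically by surname: Reyes before Tanaka.
Marino and Ruiz are each not a chapter member, so the next rule applies.
Marino and Ruiz both have date of consecration or institution 1 Apr 2008, so the next rule applies.
Among Marino and Ruiz, alphabetically by surname: Marino before Ruiz.
Andersen and Dimitriou are each not a chapter member, so the next rule applies.
Andersen and Dimitriou both have date of consecration or institution 3 Oct 2009, so the next rule applies.
Among Andersen and Dimitriou, alphabetically by surname: Andersen before Dimitriou.
Order: Reyes, Tanaka, Baptiste, Marino, Ruiz, Andersen, Dimitriou.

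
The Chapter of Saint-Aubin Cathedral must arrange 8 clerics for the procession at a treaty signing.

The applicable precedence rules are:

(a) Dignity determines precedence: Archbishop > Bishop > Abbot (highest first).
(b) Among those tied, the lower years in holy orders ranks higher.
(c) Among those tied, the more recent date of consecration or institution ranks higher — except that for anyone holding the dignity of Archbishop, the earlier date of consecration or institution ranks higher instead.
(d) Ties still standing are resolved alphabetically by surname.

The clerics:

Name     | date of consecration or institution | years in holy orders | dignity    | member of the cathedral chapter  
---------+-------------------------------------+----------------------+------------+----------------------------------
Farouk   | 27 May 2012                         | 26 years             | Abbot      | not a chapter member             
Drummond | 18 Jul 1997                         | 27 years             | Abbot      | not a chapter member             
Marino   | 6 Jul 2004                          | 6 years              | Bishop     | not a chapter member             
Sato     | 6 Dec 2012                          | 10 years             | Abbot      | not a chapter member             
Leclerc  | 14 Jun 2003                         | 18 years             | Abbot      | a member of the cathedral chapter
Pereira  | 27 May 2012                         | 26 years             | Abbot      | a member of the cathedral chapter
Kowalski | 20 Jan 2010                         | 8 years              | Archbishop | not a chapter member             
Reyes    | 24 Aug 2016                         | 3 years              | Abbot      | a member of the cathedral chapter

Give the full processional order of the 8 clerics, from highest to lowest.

By dignity: Kowalski (Archbishop); then Marino (Bishop); then Reyes, Sato, Leclerc, Farouk, Pereira and Drummond (Abbot).
Among Reyes, Sato, Leclerc, Farouk, Pereira and Drummond, by years in holy orders (lower first): Reyes (3 years) before Sato (10 years) before Leclerc (18 years) before Farouk and Pereira (26 years) before Drummond (27 years).
Farouk and Pereira both have date of consecration or institution 27 May 2012, so the next rule applies.
Among Farouk and Pereira, alphabetically by surname: Farouk before Pereira.
Full order: Kowalski, Marino, Reyes, Sato, Leclerc, Farouk, Pereira, Drummond.

Kowalski, Marino, Reyes, Sato, Leclerc, Farouk, Pereira, Drummond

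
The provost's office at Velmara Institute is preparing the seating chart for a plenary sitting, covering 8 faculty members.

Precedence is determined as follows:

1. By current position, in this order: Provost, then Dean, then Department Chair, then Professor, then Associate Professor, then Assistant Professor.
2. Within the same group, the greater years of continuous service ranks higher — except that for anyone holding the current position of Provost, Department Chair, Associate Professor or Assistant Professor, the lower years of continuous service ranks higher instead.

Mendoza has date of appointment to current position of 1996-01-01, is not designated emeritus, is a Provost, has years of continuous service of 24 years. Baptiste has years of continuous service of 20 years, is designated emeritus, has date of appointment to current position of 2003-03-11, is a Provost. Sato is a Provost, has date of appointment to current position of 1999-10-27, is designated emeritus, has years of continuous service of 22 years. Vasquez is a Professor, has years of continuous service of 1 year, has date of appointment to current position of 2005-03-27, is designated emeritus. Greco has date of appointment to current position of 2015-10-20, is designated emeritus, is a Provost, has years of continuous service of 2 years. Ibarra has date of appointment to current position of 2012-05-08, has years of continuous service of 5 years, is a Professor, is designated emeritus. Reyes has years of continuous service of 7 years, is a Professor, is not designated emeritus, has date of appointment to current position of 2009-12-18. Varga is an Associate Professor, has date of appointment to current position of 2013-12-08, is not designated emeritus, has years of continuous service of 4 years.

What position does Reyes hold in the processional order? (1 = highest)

5

By current position: Greco, Baptiste, Sato and Mendoza (Provost); then Reyes, Ibarra and Vasquez (Professor); then Varga (Associate Professor).
Among Greco, Baptiste, Sato and Mendoza, by years of continuous service (lower first) (reversed rule for this group): Greco (2 years) before Baptiste (20 years) before Sato (22 years) before Mendoza (24 years).
Among Reyes, Ibarra and Vasquez, by years of continuous service (higher first): Reyes (7 years) before Ibarra (5 years) before Vasquez (1 year).
Order: Greco, Baptiste, Sato, Mendoza, Reyes, Ibarra, Vasquez, Varga. So position 5.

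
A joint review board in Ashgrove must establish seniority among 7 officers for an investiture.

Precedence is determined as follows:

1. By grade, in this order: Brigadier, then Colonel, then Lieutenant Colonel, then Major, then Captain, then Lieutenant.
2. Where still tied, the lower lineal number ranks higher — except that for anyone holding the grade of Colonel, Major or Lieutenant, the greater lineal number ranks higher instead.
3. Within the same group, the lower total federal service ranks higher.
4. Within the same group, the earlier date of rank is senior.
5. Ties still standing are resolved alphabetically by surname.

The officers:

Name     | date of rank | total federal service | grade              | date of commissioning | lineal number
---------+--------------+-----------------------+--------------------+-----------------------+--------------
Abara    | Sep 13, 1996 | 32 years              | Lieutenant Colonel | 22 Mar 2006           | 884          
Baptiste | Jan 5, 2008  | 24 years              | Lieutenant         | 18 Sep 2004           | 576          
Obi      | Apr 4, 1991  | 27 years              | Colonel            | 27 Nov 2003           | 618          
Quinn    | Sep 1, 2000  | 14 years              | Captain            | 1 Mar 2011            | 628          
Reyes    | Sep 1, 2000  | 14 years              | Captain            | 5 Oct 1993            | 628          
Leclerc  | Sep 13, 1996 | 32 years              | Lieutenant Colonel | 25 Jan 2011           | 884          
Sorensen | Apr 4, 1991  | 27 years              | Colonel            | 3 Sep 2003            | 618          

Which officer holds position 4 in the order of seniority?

Leclerc

By grade: Obi and Sorensen (Colonel); then Abara and Leclerc (Lieutenant Colonel); then Quinn and Reyes (Captain); then Baptiste (Lieutenant).
Obi and Sorensen both have lineal number 618, so the next rule applies.
Obi and Sorensen both have total federal service 27 years, so the next rule applies.
Obi and Sorensen both have date of rank Apr 4, 1991, so the next rule applies.
Among Obi and Sorensen, alphabetically by surname: Obi before Sorensen.
Abara and Leclerc both have lineal number 884, so the next rule applies.
Abara and Leclerc both have total federal service 32 years, so the next rule applies.
Abara and Leclerc both have date of rank Sep 13, 1996, so the next rule applies.
Among Abara and Leclerc, alphabetically by surname: Abara before Leclerc.
Quinn and Reyes both have lineal number 628, so the next rule applies.
Quinn and Reyes both have total federal service 14 years, so the next rule applies.
Quinn and Reyes both have date of rank Sep 1, 2000, so the next rule applies.
Among Quinn and Reyes, alphabetically by surname: Quinn before Reyes.
Order: Obi, Sorensen, Abara, Leclerc, Quinn, Reyes, Baptiste.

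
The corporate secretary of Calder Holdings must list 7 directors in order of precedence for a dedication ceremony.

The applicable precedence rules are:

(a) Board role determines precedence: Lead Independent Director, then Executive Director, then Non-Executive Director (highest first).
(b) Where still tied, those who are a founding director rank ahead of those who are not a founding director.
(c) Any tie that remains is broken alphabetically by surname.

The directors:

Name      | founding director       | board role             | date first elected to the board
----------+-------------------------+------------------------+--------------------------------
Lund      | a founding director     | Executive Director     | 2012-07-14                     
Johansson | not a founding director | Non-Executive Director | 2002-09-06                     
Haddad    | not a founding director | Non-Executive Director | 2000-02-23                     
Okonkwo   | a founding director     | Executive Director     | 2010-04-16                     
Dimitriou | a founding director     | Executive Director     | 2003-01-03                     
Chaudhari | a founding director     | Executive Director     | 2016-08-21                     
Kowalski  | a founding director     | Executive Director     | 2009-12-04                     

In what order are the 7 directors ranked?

Chaudhari, Dimitriou, Kowalski, Lund, Okonkwo, Haddad, Johansson

By board role: Chaudhari, Dimitriou, Kowalski, Lund and Okonkwo (Executive Director); then Haddad and Johansson (Non-Executive Director).
Chaudhari, Dimitriou, Kowalski, Lund and Okonkwo are each a founding director, so the next rule applies.
Among Chaudhari, Dimitriou, Kowalski, Lund and Okonkwo, alphabetically by surname: Chaudhari before Dimitriou before Kowalski before Lund before Okonkwo.
Haddad and Johansson are each not a founding director, so the next rule applies.
Among Haddad and Johansson, alphabetically by surname: Haddad before Johansson.
Full order: Chaudhari, Dimitriou, Kowalski, Lund, Okonkwo, Haddad, Johansson.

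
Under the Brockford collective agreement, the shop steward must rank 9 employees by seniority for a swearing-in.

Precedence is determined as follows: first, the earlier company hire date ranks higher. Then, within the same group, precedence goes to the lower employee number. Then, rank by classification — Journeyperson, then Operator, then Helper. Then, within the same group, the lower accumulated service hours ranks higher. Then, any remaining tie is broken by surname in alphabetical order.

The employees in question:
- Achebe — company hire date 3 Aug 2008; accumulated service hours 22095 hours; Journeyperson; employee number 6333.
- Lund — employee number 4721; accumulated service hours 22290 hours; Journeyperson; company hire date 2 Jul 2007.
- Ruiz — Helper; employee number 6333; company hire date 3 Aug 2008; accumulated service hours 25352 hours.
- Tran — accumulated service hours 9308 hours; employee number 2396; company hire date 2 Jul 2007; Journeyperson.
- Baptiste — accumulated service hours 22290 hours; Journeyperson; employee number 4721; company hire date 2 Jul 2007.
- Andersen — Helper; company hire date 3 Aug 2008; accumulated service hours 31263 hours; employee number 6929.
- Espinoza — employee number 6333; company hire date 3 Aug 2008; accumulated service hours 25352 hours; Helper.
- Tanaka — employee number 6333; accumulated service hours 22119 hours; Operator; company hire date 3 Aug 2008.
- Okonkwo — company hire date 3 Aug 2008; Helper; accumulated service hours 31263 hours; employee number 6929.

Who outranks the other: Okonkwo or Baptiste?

By company hire date (earlier first): Tran, Baptiste and Lund (each 2 Jul 2007); then Achebe, Tanaka, Espinoza, Ruiz, Andersen and Okonkwo (each 3 Aug 2008).
Among Tran, Baptiste and Lund, by employee number (lower first): Tran (2396) before Baptiste and Lund (4721).
Baptiste and Lund are each Journeyperson, so the next rule applies.
Baptiste and Lund both have accumulated service hours 22290 hours, so the next rule applies.
Among Baptiste and Lund, alphabetically by surname: Baptiste before Lund.
Among Achebe, Tanaka, Espinoza, Ruiz, Andersen and Okonkwo, by employee number (lower first): Achebe, Tanaka, Espinoza and Ruiz (6333) before Andersen and Okonkwo (6929).
Among Achebe, Tanaka, Espinoza and Ruiz, by classification: Achebe (Journeyperson) before Tanaka (Operator) before Espinoza and Ruiz (Helper).
Espinoza and Ruiz both have accumulated service hours 25352 hours, so the next rule applies.
Among Espinoza and Ruiz, alphabetically by surname: Espinoza before Ruiz.
Andersen and Okonkwo are each Helper, so the next rule applies.
Andersen and Okonkwo both have accumulated service hours 31263 hours, so the next rule applies.
Among Andersen and Okonkwo, alphabetically by surname: Andersen before Okonkwo.
So Baptiste takes precedence.

Baptiste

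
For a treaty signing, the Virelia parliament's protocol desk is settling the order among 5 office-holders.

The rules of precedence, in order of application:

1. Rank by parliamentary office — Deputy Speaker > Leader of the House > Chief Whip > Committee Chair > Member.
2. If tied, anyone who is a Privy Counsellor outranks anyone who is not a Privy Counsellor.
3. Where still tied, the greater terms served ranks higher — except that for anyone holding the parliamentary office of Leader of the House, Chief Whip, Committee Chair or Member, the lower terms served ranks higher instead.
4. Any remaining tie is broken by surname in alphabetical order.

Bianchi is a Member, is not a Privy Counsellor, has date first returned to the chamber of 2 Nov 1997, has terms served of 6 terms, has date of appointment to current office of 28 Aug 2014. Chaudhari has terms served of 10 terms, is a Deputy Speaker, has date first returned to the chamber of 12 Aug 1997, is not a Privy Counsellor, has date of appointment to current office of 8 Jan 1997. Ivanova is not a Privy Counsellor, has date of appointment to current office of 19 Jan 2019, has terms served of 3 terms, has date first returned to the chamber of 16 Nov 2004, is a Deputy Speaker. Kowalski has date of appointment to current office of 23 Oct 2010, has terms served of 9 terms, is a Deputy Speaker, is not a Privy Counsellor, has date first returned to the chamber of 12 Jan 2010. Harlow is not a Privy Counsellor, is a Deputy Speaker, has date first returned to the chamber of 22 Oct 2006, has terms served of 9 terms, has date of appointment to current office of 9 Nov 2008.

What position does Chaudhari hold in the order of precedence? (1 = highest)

1

By parliamentary office: Chaudhari, Harlow, Kowalski and Ivanova (Deputy Speaker); then Bianchi (Member).
Chaudhari, Harlow, Kowalski and Ivanova are each not a Privy Counsellor, so the next rule applies.
Among Chaudhari, Harlow, Kowalski and Ivanova, by terms served (higher first): Chaudhari (10 terms) before Harlow and Kowalski (9 terms) before Ivanova (3 terms).
Among Harlow and Kowalski, alphabetically by surname: Harlow before Kowalski.
Order: Chaudhari, Harlow, Kowalski, Ivanova, Bianchi. So position 1.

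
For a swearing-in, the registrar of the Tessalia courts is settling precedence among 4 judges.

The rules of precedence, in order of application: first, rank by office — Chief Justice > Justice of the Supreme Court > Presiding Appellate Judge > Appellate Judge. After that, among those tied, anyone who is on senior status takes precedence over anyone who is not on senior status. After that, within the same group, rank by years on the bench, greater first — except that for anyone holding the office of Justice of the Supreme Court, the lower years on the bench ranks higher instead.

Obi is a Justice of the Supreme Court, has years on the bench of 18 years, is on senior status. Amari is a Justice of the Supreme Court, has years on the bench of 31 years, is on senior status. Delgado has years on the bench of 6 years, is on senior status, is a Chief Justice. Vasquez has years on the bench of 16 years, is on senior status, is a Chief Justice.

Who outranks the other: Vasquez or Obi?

Vasquez

By office: Vasquez and Delgado (Chief Justice); then Obi and Amari (Justice of the Supreme Court).
Vasquez and Delgado are each on senior status, so the next rule applies.
Among Vasquez and Delgado, by years on the bench (higher first): Vasquez (16 years) before Delgado (6 years).
Obi and Amari are each on senior status, so the next rule applies.
Among Obi and Amari, by years on the bench (lower first) (reversed rule for this group): Obi (18 years) before Amari (31 years).
So Vasquez takes precedence.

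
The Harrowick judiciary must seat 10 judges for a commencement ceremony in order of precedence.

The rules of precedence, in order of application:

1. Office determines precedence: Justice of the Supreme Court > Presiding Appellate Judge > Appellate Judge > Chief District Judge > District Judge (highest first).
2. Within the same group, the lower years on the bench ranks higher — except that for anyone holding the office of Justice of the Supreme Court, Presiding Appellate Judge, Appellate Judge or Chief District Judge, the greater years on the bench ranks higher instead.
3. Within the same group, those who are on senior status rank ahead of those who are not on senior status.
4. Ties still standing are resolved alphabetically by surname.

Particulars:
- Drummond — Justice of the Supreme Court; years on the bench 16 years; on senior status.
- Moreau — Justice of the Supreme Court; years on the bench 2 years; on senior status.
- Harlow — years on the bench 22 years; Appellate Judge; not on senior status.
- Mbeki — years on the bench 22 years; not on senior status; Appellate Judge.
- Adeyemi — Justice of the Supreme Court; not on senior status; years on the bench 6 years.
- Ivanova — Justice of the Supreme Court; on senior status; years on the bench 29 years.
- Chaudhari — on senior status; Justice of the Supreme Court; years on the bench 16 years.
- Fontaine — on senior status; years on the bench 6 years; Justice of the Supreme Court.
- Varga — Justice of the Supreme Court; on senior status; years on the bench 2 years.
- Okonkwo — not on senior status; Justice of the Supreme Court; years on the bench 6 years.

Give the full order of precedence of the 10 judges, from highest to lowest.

Ivanova, Chaudhari, Drummond, Fontaine, Adeyemi, Okonkwo, Moreau, Varga, Harlow, Mbeki

By office: Ivanova, Chaudhari, Drummond, Fontaine, Adeyemi, Okonkwo, Moreau and Varga (Justice of the Supreme Court); then Harlow and Mbeki (Appellate Judge).
Among Ivanova, Chaudhari, Drummond, Fontaine, Adeyemi, Okonkwo, Moreau and Varga, by years on the bench (higher first) (reversed rule for this group): Ivanova (29 years) before Chaudhari and Drummond (16 years) before Fontaine, Adeyemi and Okonkwo (6 years) before Moreau and Varga (2 years).
Chaudhari and Drummond are each on senior status, so the next rule applies.
Among Chaudhari and Drummond, alphabetically by surname: Chaudhari before Drummond.
Among Fontaine, Adeyemi and Okonkwo, on senior status before not on senior status: Fontaine (on senior status) before Adeyemi and Okonkwo (not on senior status).
Among Adeyemi and Okonkwo, alphabetically by surname: Adeyemi before Okonkwo.
Moreau and Varga are each on senior status, so the next rule applies.
Among Moreau and Varga, alphabetically by surname: Moreau before Varga.
Harlow and Mbeki both have years on the bench 22 years, so the next rule applies.
Harlow and Mbeki are each not on senior status, so the next rule applies.
Among Harlow and Mbeki, alphabetically by surname: Harlow before Mbeki.
Full order: Ivanova, Chaudhari, Drummond, Fontaine, Adeyemi, Okonkwo, Moreau, Varga, Harlow, Mbeki.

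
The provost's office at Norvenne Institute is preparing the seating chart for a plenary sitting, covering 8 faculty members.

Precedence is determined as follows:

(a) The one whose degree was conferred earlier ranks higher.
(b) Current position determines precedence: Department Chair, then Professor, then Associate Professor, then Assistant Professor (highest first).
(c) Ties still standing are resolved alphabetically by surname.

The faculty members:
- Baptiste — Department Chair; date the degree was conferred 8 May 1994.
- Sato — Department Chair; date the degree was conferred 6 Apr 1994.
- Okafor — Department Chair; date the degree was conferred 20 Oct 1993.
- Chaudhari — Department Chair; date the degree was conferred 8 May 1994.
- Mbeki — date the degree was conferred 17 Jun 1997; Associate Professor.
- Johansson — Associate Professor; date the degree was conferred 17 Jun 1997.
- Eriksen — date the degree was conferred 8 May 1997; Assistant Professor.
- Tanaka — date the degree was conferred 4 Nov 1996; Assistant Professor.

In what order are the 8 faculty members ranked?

Okafor, Sato, Baptiste, Chaudhari, Tanaka, Eriksen, Johansson, Mbeki

By date the degree was conferred (earlier first): Okafor (20 Oct 1993); then Sato (6 Apr 1994); then Baptiste and Chaudhari (both 8 May 1994); then Tanaka (4 Nov 1996); then Eriksen (8 May 1997); then Johansson and Mbeki (both 17 Jun 1997).
Baptiste and Chaudhari are each Department Chair, so the next rule applies.
Among Baptiste and Chaudhari, alphabetically by surname: Baptiste before Chaudhari.
Johansson and Mbeki are each Associate Professor, so the next rule applies.
Among Johansson and Mbeki, alphabetically by surname: Johansson before Mbeki.
Full order: Okafor, Sato, Baptiste, Chaudhari, Tanaka, Eriksen, Johansson, Mbeki.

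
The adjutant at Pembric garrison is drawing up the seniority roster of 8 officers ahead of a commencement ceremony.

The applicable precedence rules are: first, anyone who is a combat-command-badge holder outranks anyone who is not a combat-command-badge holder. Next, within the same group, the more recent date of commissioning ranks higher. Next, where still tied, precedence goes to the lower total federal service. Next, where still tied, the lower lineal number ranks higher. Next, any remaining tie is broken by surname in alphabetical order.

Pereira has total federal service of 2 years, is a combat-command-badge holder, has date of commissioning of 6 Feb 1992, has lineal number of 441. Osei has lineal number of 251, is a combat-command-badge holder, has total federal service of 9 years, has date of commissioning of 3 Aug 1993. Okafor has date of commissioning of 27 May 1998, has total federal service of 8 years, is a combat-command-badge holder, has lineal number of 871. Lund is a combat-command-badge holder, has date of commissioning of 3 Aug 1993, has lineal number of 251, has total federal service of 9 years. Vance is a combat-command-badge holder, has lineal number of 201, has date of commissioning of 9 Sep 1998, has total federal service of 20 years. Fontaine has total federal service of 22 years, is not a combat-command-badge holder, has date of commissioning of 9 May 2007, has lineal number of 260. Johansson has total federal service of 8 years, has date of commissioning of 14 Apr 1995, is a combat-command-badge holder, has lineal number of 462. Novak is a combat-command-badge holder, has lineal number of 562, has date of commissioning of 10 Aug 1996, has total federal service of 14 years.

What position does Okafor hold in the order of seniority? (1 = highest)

2

By the first rule: Vance, Okafor, Novak, Johansson, Lund, Osei and Pereira (each a combat-command-badge holder); then Fontaine (not a combat-command-badge holder).
Among Vance, Okafor, Novak, Johansson, Lund, Osei and Pereira, by date of commissioning (later first): Vance (9 Sep 1998) before Okafor (27 May 1998) before Novak (10 Aug 1996) before Johansson (14 Apr 1995) before Lund and Osei (3 Aug 1993) before Pereira (6 Feb 1992).
Lund and Osei both have total federal service 9 years, so the next rule applies.
Lund and Osei both have lineal number 251, so the next rule applies.
Among Lund and Osei, alphabetically by surname: Lund before Osei.
Order: Vance, Okafor, Novak, Johansson, Lund, Osei, Pereira, Fontaine. So position 2.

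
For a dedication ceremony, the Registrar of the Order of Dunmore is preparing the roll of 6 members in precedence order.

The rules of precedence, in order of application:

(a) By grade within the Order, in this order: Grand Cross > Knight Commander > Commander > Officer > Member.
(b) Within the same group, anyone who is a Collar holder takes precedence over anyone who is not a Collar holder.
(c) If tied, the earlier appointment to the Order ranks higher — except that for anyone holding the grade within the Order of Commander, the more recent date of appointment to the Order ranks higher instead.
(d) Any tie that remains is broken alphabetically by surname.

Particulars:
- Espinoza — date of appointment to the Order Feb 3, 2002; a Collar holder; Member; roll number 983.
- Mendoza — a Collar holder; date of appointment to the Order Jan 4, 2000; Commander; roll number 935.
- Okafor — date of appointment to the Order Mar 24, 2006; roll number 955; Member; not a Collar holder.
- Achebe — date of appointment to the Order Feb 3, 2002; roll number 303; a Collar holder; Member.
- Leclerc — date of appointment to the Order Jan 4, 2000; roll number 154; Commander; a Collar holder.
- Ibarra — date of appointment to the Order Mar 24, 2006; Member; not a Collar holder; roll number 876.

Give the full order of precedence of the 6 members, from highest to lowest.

Leclerc, Mendoza, Achebe, Espinoza, Ibarra, Okafor

By grade within the Order: Leclerc and Mendoza (Commander); then Achebe, Espinoza, Ibarra and Okafor (Member).
Leclerc and Mendoza are each a Collar holder, so the next rule applies.
Leclerc and Mendoza both have date of appointment to the Order Jan 4, 2000, so the next rule applies.
Among Leclerc and Mendoza, alphabetically by surname: Leclerc before Mendoza.
Among Achebe, Espinoza, Ibarra and Okafor, a Collar holder before not a Collar holder: Achebe and Espinoza (a Collar holder) before Ibarra and Okafor (not a Collar holder).
Achebe and Espinoza both have date of appointment to the Order Feb 3, 2002, so the next rule applies.
Among Achebe and Espinoza, alphabetically by surname: Achebe before Espinoza.
Ibarra and Okafor both have date of appointment to the Order Mar 24, 2006, so the next rule applies.
Among Ibarra and Okafor, alphabetically by surname: Ibarra before Okafor.
Full order: Leclerc, Mendoza, Achebe, Espinoza, Ibarra, Okafor.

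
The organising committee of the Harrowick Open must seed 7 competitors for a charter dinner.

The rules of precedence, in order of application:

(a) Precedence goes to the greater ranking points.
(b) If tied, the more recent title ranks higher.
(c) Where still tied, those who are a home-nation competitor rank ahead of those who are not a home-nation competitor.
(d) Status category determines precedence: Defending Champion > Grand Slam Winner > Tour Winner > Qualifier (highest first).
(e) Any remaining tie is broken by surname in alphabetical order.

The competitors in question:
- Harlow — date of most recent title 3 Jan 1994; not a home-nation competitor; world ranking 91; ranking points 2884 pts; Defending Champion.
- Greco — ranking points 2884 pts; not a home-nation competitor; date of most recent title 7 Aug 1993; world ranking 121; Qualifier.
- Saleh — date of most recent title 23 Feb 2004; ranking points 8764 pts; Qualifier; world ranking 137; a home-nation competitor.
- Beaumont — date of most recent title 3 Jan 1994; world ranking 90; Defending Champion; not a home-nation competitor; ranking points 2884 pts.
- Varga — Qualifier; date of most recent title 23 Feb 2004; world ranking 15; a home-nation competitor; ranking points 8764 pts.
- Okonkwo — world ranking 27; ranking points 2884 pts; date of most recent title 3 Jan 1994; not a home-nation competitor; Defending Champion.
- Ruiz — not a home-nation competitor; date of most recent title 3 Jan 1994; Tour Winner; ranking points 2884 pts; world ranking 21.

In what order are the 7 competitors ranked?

By ranking points (higher first): Saleh and Varga (both 8764 pts); then Beaumont, Harlow, Okonkwo, Ruiz and Greco (each 2884 pts).
Saleh and Varga both have date of most recent title 23 Feb 2004, so the next rule applies.
Saleh and Varga are each a home-nation competitor, so the next rule applies.
Saleh and Varga are each Qualifier, so the next rule applies.
Among Saleh and Varga, alphabetically by surname: Saleh before Varga.
Among Beaumont, Harlow, Okonkwo, Ruiz and Greco, by date of most recent title (later first): Beaumont, Harlow, Okonkwo and Ruiz (3 Jan 1994) before Greco (7 Aug 1993).
Beaumont, Harlow, Okonkwo and Ruiz are each not a home-nation competitor, so the next rule applies.
Among Beaumont, Harlow, Okonkwo and Ruiz, by status category: Beaumont, Harlow and Okonkwo (Defending Champion) before Ruiz (Tour Winner).
Among Beaumont, Harlow and Okonkwo, alphabetically by surname: Beaumont before Harlow before Okonkwo.
Full order: Saleh, Varga, Beaumont, Harlow, Okonkwo, Ruiz, Greco.

Saleh, Varga, Beaumont, Harlow, Okonkwo, Ruiz, Greco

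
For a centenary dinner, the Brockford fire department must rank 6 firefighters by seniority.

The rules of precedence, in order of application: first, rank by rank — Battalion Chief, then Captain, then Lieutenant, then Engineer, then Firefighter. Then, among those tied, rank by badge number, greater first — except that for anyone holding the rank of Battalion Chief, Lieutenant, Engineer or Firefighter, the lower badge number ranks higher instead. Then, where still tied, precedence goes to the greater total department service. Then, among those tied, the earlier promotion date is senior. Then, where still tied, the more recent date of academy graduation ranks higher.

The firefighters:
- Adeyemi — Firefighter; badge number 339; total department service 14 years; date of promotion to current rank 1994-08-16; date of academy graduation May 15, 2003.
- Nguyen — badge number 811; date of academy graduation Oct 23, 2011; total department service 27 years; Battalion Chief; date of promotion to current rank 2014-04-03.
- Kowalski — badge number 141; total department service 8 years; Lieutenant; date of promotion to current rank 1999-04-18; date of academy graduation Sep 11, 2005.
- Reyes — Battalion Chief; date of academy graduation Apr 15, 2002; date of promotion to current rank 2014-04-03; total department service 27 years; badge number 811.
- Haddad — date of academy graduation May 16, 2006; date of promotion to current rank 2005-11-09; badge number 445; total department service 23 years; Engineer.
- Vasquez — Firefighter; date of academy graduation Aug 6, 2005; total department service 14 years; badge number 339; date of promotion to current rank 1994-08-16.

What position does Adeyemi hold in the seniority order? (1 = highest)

6

By rank: Nguyen and Reyes (Battalion Chief); then Kowalski (Lieutenant); then Haddad (Engineer); then Vasquez and Adeyemi (Firefighter).
Nguyen and Reyes both have badge number 811, so the next rule applies.
Nguyen and Reyes both have total department service 27 years, so the next rule applies.
Nguyen and Reyes both have date of promotion to current rank 2014-04-03, so the next rule applies.
Among Nguyen and Reyes, by date of academy graduation (later first): Nguyen (Oct 23, 2011) before Reyes (Apr 15, 2002).
Vasquez and Adeyemi both have badge number 339, so the next rule applies.
Vasquez and Adeyemi both have total department service 14 years, so the next rule applies.
Vasquez and Adeyemi both have date of promotion to current rank 1994-08-16, so the next rule applies.
Among Vasquez and Adeyemi, by date of academy graduation (later first): Vasquez (Aug 6, 2005) before Adeyemi (May 15, 2003).
Order: Nguyen, Reyes, Kowalski, Haddad, Vasquez, Adeyemi. So position 6.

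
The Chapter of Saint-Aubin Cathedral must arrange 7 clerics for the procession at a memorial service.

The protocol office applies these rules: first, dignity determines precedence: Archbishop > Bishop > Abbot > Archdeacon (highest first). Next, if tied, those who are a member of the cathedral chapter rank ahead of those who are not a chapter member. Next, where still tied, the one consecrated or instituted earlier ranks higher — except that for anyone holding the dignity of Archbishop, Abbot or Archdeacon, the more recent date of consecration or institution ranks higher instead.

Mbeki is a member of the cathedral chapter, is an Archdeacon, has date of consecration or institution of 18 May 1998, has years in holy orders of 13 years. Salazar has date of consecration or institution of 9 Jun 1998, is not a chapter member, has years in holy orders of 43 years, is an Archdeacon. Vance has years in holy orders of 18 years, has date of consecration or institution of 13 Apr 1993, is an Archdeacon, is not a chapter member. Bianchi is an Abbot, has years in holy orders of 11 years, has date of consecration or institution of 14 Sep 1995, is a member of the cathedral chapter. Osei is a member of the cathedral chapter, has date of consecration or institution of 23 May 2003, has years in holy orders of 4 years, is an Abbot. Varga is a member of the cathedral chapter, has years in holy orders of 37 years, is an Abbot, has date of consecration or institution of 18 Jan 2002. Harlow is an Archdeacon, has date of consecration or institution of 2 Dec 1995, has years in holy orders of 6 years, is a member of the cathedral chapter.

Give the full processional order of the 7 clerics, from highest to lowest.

By dignity: Osei, Varga and Bianchi (Abbot); then Mbeki, Harlow, Salazar and Vance (Archdeacon).
Osei, Varga and Bianchi are each a member of the cathedral chapter, so the next rule applies.
Among Osei, Varga and Bianchi, by date of consecration or institution (later first) (reversed rule for this group): Osei (23 May 2003) before Varga (18 Jan 2002) before Bianchi (14 Sep 1995).
Among Mbeki, Harlow, Salazar and Vance, a member of the cathedral chapter before not a chapter member: Mbeki and Harlow (a member of the cathedral chapter) before Salazar and Vance (not a chapter member).
Among Mbeki and Harlow, by date of consecration or institution (later first) (reversed rule for this group): Mbeki (18 May 1998) before Harlow (2 Dec 1995).
Among Salazar and Vance, by date of consecration or institution (later first) (reversed rule for this group): Salazar (9 Jun 1998) before Vance (13 Apr 1993).
Full order: Osei, Varga, Bianchi, Mbeki, Harlow, Salazar, Vance.

Osei, Varga, Bianchi, Mbeki, Harlow, Salazar, Vance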